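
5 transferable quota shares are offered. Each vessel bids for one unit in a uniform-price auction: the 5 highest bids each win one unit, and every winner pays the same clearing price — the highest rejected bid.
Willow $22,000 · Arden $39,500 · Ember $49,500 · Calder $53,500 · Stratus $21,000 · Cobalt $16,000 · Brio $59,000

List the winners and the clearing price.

Bids ranked high→low: 59,000 (Brio), 53,500 (Calder), 49,500 (Ember), 39,500 (Arden), 22,000 (Willow), 21,000 (Stratus), 16,000 (Cobalt)
The 5 highest are Brio, Calder, Ember, Arden, Willow.
Highest unsuccessful bid: $21,000 → clearing price.

Brio, Calder, Ember, Arden, Willow; each pays $21,000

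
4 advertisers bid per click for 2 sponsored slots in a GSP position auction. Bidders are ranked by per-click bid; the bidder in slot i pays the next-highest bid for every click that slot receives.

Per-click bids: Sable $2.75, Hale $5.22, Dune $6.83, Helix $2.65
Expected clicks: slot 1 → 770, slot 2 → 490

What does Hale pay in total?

Per-click bids in order: $6.83 (Dune) > $5.22 (Hale) > $2.75 (Sable) > …
Hale holds slot 2 → pays next bid $2.75 × 490 clicks = $1347.50.

Hale pays $1347.50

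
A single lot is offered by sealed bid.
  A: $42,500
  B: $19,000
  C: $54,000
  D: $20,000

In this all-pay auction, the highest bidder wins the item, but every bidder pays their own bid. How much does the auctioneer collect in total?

Bids ranked: 54,000 (C) > 42,500 (A) > 20,000 (D) > 19,000 (B)
Every bidder forfeits their bid regardless of winning.
Revenue = 42,500 + 19,000 + 54,000 + 20,000 = $135,500.

Total revenue: $135,500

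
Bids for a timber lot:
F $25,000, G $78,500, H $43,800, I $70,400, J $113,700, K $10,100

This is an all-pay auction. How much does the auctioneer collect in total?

Bids in order: 113,700 (J) > 78,500 (G) > 70,400 (I) > 43,800 (H) > 25,000 (F) > 10,100 (K)
Every bidder forfeits their bid regardless of winning.
Revenue = 25,000 + 78,500 + 43,800 + 70,400 + 113,700 + 10,100 = $341,500.

Total revenue: $341,500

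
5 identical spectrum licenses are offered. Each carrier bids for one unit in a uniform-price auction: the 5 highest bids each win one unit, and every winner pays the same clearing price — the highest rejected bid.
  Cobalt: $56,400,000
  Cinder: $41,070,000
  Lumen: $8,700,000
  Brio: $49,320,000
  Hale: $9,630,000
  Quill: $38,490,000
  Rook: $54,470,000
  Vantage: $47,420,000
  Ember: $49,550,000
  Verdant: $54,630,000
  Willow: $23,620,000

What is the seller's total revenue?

Ordering the bids: 56,400,000 (Cobalt), 54,630,000 (Verdant), 54,470,000 (Rook), 49,550,000 (Ember), 49,320,000 (Brio), 47,420,000 (Vantage), 41,070,000 (Cinder), …
Winners (5 units): Cobalt, Verdant, Rook, Ember, Brio.
Highest unsuccessful bid: $47,420,000 → clearing price.
Total revenue = 5 × $47,420,000 = $237,100,000.

Total revenue: $237,100,000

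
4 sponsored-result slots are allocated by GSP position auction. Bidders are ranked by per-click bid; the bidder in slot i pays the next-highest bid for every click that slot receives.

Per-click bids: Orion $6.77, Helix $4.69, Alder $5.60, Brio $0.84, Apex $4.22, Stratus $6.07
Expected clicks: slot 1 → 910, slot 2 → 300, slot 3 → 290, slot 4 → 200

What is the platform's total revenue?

Total revenue: $9407.80

Ranked by bid: $6.77 (Orion) > $6.07 (Stratus) > $5.60 (Alder) > $4.69 (Helix) > $4.22 (Apex) > …
Slot 1: Orion pays $6.07 × 910 = $5523.70
Slot 2: Stratus pays $5.60 × 300 = $1680.00
Slot 3: Alder pays $4.69 × 290 = $1360.10
Slot 4: Helix pays $4.22 × 200 = $844.00
Total = $9407.80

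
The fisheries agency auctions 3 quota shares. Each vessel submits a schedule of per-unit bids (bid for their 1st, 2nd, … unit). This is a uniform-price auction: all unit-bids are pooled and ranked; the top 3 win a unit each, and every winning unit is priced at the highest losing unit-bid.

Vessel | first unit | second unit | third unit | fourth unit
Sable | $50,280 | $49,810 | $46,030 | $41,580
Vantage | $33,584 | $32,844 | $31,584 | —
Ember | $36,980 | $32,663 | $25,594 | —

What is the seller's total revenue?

Total revenue: $124,740

Merging the schedules and taking the best 3: 50,280 (Sable-1), 49,810 (Sable-2), 46,030 (Sable-3)
Highest rejected unit-bid = $41,580.
Allocation: Sable 3. Every unit priced at $41,580.
Revenue = 3 × 41,580 = $124,740.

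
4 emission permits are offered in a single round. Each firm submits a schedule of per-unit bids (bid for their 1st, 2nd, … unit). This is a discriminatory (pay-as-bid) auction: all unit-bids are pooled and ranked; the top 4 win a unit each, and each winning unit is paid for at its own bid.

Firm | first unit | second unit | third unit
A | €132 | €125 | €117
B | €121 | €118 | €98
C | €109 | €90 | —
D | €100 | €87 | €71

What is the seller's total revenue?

Total revenue: €496

All unit-bids, highest first — top 4: 132 (A-1), 125 (A-2), 121 (B-1), 118 (B-2)
Next rejected bid: €117 (not a price — pay-as-bid).
Each winning unit pays its own bid.
Revenue = 132 + 125 + 121 + 118 = €496.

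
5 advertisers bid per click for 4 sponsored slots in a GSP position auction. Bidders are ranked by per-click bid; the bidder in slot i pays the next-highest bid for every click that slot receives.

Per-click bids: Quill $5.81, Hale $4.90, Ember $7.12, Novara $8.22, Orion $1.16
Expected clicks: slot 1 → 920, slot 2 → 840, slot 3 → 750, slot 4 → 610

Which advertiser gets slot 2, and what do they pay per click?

Ranked by bid: $8.22 (Novara) > $7.12 (Ember) > $5.81 (Quill) > $4.90 (Hale) > $1.16 (Orion)
Slot 2 goes to the second-ranked bidder, Ember, who pays the next bid down: $5.81/click.

Ember; $5.81 per click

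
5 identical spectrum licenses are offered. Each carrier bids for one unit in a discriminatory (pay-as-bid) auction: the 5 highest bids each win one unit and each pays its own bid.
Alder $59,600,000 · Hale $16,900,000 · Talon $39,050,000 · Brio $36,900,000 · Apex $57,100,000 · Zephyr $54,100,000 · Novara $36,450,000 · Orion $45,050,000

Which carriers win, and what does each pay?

Ordering the bids: 59,600,000 (Alder), 57,100,000 (Apex), 54,100,000 (Zephyr), 45,050,000 (Orion), 39,050,000 (Talon), 36,900,000 (Brio), 36,450,000 (Novara), …
The 5 highest are Alder, Apex, Zephyr, Orion, Talon.
Each winner pays its own bid: Alder $59,600,000, Apex $57,100,000, Zephyr $54,100,000, Orion $45,050,000, Talon $39,050,000.

Alder $59,600,000, Apex $57,100,000, Zephyr $54,100,000, Orion $45,050,000, Talon $39,050,000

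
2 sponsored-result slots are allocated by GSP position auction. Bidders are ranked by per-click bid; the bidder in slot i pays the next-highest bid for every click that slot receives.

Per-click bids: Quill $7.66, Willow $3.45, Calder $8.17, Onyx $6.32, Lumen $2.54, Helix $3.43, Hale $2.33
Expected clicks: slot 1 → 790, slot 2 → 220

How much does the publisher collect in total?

Sorting advertisers: $8.17 (Calder) > $7.66 (Quill) > $6.32 (Onyx) > …
Slot 1: Calder pays $7.66 × 790 = $6051.40
Slot 2: Quill pays $6.32 × 220 = $1390.40
Total = $7441.80

Total revenue: $7441.80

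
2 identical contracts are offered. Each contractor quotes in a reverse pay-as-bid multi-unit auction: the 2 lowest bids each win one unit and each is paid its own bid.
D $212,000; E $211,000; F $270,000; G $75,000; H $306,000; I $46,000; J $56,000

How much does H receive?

H is paid $0

Sorting: 46,000 (I), 56,000 (J), 75,000 (G), 211,000 (E), …
Lowest 2: I, J.
H does not win → $0.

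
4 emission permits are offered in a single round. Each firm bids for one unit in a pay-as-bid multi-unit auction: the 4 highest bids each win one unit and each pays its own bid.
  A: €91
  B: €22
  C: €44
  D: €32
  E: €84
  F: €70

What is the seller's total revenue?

Bids ranked high→low: 91 (A), 84 (E), 70 (F), 44 (C), 32 (D), 22 (B)
Top 4: A, E, F, C.
Total revenue = 91 + 84 + 70 + 44 = €289.

Total revenue: €289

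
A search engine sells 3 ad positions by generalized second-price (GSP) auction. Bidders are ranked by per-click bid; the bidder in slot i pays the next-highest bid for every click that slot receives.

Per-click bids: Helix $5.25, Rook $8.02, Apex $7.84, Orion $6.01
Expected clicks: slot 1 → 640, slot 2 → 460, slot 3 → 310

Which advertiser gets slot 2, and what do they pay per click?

Per-click bids in order: $8.02 (Rook) > $7.84 (Apex) > $6.01 (Orion) > $5.25 (Helix)
Slot 2 goes to the second-ranked bidder, Apex, who pays the next bid down: $6.01/click.

Apex; $6.01 per click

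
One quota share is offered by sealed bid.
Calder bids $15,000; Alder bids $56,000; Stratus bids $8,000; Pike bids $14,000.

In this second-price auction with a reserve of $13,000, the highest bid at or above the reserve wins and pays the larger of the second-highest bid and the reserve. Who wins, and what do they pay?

Second-price auction with a reserve of $13,000: the highest bid at or above the reserve wins and pays the larger of the second-highest bid and the reserve.
Sorting bids: 56,000 (Alder) > 15,000 (Calder) > 14,000 (Pike) > 8,000 (Stratus)
Alder has the top bid at or above the reserve ($56,000).
max(second-highest $15,000, reserve $13,000) = $15,000; the reserve does not bind.

Alder pays $15,000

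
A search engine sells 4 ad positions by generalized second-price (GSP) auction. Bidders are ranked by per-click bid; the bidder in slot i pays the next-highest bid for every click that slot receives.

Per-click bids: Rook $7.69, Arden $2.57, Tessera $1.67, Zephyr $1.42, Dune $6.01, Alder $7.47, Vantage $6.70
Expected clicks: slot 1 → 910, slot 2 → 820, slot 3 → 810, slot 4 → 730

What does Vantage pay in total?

Ranked by bid: $7.69 (Rook) > $7.47 (Alder) > $6.70 (Vantage) > $6.01 (Dune) > $2.57 (Arden) > …
Vantage holds slot 3 → pays next bid $6.01 × 810 clicks = $4868.10.

Vantage pays $4868.10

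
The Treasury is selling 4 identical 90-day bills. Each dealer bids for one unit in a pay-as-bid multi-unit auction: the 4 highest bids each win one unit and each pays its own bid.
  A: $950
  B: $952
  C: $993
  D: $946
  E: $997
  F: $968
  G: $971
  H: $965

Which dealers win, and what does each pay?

E $997, C $993, G $971, F $968

Ordering the bids: 997 (E), 993 (C), 971 (G), 968 (F), 965 (H), 952 (B), …
The 4 highest are E, C, G, F.
Each winner pays its own bid: E $997, C $993, G $971, F $968.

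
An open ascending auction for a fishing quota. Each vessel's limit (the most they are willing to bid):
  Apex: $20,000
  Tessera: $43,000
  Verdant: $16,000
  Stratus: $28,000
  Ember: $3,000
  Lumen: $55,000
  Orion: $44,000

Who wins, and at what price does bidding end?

Limits ranked: 55,000 (Lumen) > 44,000 (Orion) > 43,000 (Tessera) > 28,000 (Stratus) > 20,000 (Apex) > 16,000 (Verdant) > …
Once the price passes $44,000, only Lumen is left; the hammer falls at Orion's limit of $44,000.

Lumen wins at $44,000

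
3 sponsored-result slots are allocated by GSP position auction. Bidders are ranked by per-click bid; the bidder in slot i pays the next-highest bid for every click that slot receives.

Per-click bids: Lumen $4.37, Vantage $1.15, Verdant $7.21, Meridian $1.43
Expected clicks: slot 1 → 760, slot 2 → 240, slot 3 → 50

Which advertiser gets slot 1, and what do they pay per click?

Per-click bids in order: $7.21 (Verdant) > $4.37 (Lumen) > $1.43 (Meridian) > $1.15 (Vantage)
Slot 1 goes to the first-ranked bidder, Verdant, who pays the next bid down: $4.37/click.

Verdant; $4.37 per click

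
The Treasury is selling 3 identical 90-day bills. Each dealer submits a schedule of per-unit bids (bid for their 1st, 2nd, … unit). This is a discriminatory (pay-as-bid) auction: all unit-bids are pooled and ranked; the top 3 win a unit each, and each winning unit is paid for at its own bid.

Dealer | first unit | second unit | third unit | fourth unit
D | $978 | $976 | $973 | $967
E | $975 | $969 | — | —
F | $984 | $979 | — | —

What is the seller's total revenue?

Total revenue: $2,941

Pooled unit-bids ranked (top 3): 984 (F-1), 979 (F-2), 978 (D-1)
Next rejected bid: $976 (not a price — pay-as-bid).
Each winning unit pays its own bid.
Revenue = 984 + 979 + 978 = $2,941.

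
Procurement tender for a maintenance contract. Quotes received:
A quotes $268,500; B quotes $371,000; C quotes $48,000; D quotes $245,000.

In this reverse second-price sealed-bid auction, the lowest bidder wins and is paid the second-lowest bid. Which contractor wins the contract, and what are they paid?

C is paid $245,000

Reverse second-price sealed-bid auction: the lowest bidder wins and is paid the second-lowest bid.
Sorting bids: 48,000 (C) < 245,000 (D) < 268,500 (A) < 371,000 (B)
C wins with the lowest bid; price is set by the runner-up at $245,000.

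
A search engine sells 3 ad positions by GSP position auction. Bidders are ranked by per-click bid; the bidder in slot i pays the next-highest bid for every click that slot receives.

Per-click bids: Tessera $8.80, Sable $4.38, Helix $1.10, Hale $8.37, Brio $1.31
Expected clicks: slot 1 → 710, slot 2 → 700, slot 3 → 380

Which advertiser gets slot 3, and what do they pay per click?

Sable; $1.31 per click

Ranked by bid: $8.80 (Tessera) > $8.37 (Hale) > $4.38 (Sable) > $1.31 (Brio) > …
Slot 3 goes to the third-ranked bidder, Sable, who pays the next bid down: $1.31/click.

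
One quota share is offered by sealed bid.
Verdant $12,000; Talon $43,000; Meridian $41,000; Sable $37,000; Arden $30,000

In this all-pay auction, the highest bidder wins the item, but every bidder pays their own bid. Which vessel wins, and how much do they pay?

Bids in order: 43,000 (Talon) > 41,000 (Meridian) > 37,000 (Sable) > 30,000 (Arden) > 12,000 (Verdant)
Talon wins with the top bid; all bids are sunk regardless.

Talon pays $43,000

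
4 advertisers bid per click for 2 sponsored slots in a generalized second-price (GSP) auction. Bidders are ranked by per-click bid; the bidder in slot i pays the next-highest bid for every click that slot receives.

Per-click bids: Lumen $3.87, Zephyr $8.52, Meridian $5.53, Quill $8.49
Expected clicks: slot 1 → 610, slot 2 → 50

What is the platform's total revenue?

Total revenue: $5455.40

Per-click bids in order: $8.52 (Zephyr) > $8.49 (Quill) > $5.53 (Meridian) > …
Slot 1: Zephyr pays $8.49 × 610 = $5178.90
Slot 2: Quill pays $5.53 × 50 = $276.50
Total = $5455.40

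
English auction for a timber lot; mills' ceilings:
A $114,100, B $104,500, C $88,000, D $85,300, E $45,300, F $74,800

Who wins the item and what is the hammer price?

A wins at $104,500

Limits in order: 114,100 (A) > 104,500 (B) > 88,000 (C) > 85,300 (D) > 74,800 (F) > 45,300 (E)
Bidding ends when B exits at $104,500; A takes it.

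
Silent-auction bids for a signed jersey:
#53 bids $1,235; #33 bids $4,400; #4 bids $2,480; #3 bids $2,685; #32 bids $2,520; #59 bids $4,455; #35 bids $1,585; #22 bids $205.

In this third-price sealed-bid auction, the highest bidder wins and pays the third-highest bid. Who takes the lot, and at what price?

Third-price sealed-bid auction: the highest bidder wins and pays the third-highest bid.
Bids ranked: 4,455 (#59) > 4,400 (#33) > 2,685 (#3) > 2,520 (#32) > 2,480 (#4) > 1,585 (#35) > …
#59 is highest; pays the third-highest bid, $2,685.

#59 pays $2,685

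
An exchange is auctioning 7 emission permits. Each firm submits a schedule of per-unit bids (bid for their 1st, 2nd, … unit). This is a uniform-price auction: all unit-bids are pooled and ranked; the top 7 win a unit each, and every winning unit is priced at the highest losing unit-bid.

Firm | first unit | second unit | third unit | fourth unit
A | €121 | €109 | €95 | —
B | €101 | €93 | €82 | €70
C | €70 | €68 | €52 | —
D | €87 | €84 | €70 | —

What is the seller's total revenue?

All unit-bids, highest first — top 7: 121 (A-1), 109 (A-2), 101 (B-1), 95 (A-3), 93 (B-2), 87 (D-1), 84 (D-2)
Highest rejected unit-bid = €82.
Allocation: A 3, B 2, D 2. Every unit priced at €82.
Revenue = 7 × 82 = €574.

Total revenue: €574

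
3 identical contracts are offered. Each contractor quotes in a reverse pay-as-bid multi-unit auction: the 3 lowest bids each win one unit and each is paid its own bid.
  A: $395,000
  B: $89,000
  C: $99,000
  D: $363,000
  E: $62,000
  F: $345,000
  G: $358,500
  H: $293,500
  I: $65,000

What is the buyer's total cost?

Sorting: 62,000 (E), 65,000 (I), 89,000 (B), 99,000 (C), 293,500 (H), …
The 3 lowest are E, I, B.
Total cost = 62,000 + 65,000 + 89,000 = $216,000.

Total cost: $216,000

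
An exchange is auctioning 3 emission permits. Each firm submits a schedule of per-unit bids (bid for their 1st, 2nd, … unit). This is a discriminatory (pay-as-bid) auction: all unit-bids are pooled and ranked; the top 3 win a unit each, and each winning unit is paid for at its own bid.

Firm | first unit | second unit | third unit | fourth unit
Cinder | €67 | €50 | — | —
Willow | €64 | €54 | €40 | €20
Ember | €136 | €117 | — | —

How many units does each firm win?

Cinder 1, Ember 2

Pooled unit-bids ranked (top 3): 136 (Ember-1), 117 (Ember-2), 67 (Cinder-1)
Next rejected bid: €64 (not a price — pay-as-bid).
Allocation: Cinder 1, Ember 2.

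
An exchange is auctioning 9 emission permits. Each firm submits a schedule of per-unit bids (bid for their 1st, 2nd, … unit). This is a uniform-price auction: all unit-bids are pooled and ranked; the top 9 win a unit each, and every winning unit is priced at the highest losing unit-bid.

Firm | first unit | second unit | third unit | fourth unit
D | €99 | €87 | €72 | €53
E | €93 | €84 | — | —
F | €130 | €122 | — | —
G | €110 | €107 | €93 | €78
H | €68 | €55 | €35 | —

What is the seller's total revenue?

Total revenue: €702

Pooled unit-bids ranked (top 9): 130 (F-1), 122 (F-2), 110 (G-1), 107 (G-2), 99 (D-1), 93 (E-1), 93 (G-3), 87 (D-2), 84 (E-2)
Highest rejected unit-bid = €78.
Allocation: D 2, E 2, F 2, G 3. Every unit priced at €78.
Revenue = 9 × 78 = €702.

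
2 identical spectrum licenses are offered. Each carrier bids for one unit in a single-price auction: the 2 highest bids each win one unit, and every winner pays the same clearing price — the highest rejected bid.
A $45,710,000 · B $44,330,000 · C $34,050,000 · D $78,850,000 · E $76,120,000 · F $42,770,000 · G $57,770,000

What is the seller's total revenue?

Total revenue: $115,540,000

Bids ranked high→low: 78,850,000 (D), 76,120,000 (E), 57,770,000 (G), 45,710,000 (A), …
Winners (2 units): D, E.
First losing bid is G's $57,770,000, which sets the uniform price.
Total revenue = 2 × $57,770,000 = $115,540,000.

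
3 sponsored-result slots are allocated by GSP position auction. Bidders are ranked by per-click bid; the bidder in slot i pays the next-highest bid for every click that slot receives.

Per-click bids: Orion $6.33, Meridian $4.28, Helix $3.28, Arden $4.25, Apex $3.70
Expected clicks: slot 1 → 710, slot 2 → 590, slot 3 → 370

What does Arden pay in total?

Sorting advertisers: $6.33 (Orion) > $4.28 (Meridian) > $4.25 (Arden) > $3.70 (Apex) > …
Arden holds slot 3 → pays next bid $3.70 × 370 clicks = $1369.00.

Arden pays $1369.00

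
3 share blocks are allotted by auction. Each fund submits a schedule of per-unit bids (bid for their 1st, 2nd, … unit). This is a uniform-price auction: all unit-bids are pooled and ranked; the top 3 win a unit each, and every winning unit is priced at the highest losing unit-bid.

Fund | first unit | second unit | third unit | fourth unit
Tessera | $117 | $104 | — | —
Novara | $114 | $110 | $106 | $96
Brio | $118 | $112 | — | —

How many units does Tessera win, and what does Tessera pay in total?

Tessera: 1 unit, pays $112

Merging the schedules and taking the best 3: 118 (Brio-1), 117 (Tessera-1), 114 (Novara-1)
The (k+1)-th unit-bid is $112.
Tessera wins 1 unit(s) at $112 each.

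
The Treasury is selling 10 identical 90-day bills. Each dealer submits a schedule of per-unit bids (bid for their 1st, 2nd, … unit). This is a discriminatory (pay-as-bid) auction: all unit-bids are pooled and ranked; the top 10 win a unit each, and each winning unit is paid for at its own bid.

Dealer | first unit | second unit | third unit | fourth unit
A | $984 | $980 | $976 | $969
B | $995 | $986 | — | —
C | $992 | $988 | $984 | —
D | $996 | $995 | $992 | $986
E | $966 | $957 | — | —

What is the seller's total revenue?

Total revenue: $9,898

Pooled unit-bids ranked (top 10): 996 (D-1), 995 (B-1), 995 (D-2), 992 (C-1), 992 (D-3), 988 (C-2), 986 (B-2), 986 (D-4), 984 (A-1), 984 (C-3)
Next rejected bid: $980 (not a price — pay-as-bid).
Each winning unit pays its own bid.
Revenue = 996 + 995 + 995 + 992 + 992 + 988 + 986 + 986 + 984 + 984 = $9,898.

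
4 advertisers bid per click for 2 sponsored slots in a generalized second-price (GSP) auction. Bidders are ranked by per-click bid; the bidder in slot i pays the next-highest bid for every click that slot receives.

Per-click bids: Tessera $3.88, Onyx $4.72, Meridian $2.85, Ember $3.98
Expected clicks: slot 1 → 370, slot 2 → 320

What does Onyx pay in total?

Onyx pays $1472.60

Per-click bids in order: $4.72 (Onyx) > $3.98 (Ember) > $3.88 (Tessera) > …
Onyx holds slot 1 → pays next bid $3.98 × 370 clicks = $1472.60.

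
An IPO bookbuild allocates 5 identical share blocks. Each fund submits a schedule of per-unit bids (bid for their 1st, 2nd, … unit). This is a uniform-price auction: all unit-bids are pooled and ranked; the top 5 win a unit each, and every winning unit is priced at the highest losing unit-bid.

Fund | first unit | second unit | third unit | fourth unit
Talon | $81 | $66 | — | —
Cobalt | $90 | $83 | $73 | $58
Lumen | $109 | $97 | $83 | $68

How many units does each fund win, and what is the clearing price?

Cobalt 2, Lumen 3; clearing price $81

All unit-bids, highest first — top 5: 109 (Lumen-1), 97 (Lumen-2), 90 (Cobalt-1), 83 (Cobalt-2), 83 (Lumen-3)
The (k+1)-th unit-bid is $81.
Allocation: Cobalt 2, Lumen 3.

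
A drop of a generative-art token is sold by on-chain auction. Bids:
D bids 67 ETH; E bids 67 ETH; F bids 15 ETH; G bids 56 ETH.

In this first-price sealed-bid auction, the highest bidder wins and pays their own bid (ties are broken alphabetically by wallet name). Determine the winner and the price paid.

D pays 67 ETH

First-price sealed-bid auction: the highest bidder wins and pays their own bid.
Bids ranked: 67 (D) > 67 (E) > 56 (G) > 15 (F)
Tie at 67 ETH → D wins by tie-break.
D has the highest bid and pays exactly that: 67 ETH.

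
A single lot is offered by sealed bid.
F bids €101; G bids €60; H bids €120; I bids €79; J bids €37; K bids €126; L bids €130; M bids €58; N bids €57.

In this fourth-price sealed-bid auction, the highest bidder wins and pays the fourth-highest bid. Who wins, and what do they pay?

L pays €101

Fourth-price sealed-bid auction: the highest bidder wins and pays the fourth-highest bid.
Bids ranked: 130 (L) > 126 (K) > 120 (H) > 101 (F) > 79 (I) > 60 (G) > …
L wins; payment is bid #4 in the ranking = €101.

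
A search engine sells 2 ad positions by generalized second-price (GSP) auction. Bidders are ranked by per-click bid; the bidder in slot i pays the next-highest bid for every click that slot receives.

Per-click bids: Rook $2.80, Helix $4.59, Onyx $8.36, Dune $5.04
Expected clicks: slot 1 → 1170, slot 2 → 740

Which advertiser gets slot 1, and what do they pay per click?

Onyx; $5.04 per click

Ranked by bid: $8.36 (Onyx) > $5.04 (Dune) > $4.59 (Helix) > …
Slot 1 goes to the first-ranked bidder, Onyx, who pays the next bid down: $5.04/click.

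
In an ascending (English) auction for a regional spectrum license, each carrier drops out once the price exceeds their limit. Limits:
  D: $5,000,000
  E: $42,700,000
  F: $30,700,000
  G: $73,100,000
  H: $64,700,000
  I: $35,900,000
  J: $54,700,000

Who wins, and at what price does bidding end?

Open ascending-bid auction: the price rises until one bidder remains; the winner pays the price at which the last rival dropped out.
Sorting limits: 73,100,000 (G) > 64,700,000 (H) > 54,700,000 (J) > 42,700,000 (E) > 35,900,000 (I) > 30,700,000 (F) > …
Bidding ends when H exits at $64,700,000; G takes it.

G wins at $64,700,000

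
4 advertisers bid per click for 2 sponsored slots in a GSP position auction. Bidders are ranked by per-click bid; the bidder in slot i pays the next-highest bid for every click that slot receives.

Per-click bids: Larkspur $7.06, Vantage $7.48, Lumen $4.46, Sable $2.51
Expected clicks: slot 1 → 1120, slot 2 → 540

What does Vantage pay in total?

Vantage pays $7907.20

Ranked by bid: $7.48 (Vantage) > $7.06 (Larkspur) > $4.46 (Lumen) > …
Vantage holds slot 1 → pays next bid $7.06 × 1120 clicks = $7907.20.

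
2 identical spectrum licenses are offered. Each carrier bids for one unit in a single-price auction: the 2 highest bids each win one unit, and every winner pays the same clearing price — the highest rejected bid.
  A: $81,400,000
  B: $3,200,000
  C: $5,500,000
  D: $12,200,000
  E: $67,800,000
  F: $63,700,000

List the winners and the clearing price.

Ordering the bids: 81,400,000 (A), 67,800,000 (E), 63,700,000 (F), 12,200,000 (D), …
Top 2: A, E.
First losing bid is F's $63,700,000, which sets the uniform price.

A, E; each pays $63,700,000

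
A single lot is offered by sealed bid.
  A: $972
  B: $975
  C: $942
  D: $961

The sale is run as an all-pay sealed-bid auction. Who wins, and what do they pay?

B pays $975

Rule: the highest bidder wins the item, but every bidder pays their own bid.
Sorting bids: 975 (B) > 972 (A) > 961 (D) > 942 (C)
B wins with the top bid; all bids are sunk regardless.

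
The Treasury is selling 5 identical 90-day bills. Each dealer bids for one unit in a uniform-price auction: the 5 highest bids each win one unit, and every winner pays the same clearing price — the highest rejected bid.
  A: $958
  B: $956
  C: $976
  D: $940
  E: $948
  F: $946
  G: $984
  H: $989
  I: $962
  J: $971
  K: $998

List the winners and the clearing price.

Bids ranked high→low: 998 (K), 989 (H), 984 (G), 976 (C), 971 (J), 962 (I), 958 (A), …
Winners (5 units): K, H, G, C, J.
Clearing price = highest rejected bid = $962.

K, H, G, C, J; each pays $962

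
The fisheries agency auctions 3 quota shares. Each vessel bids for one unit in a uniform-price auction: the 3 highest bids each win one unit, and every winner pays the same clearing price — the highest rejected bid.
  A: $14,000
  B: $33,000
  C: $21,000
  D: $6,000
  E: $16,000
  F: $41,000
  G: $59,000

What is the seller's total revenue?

Ordering the bids: 59,000 (G), 41,000 (F), 33,000 (B), 21,000 (C), 16,000 (E), …
Top 3: G, F, B.
Clearing price = highest rejected bid = $21,000.
Total revenue = 3 × $21,000 = $63,000.

Total revenue: $63,000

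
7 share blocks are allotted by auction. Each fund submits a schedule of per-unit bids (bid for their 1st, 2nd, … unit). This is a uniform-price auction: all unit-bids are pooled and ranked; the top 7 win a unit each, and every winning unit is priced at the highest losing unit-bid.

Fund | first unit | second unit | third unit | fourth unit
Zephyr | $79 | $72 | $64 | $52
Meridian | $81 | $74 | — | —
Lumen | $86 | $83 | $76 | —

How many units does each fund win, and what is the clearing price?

All unit-bids, highest first — top 7: 86 (Lumen-1), 83 (Lumen-2), 81 (Meridian-1), 79 (Zephyr-1), 76 (Lumen-3), 74 (Meridian-2), 72 (Zephyr-2)
Highest rejected unit-bid = $64.
Allocation: Lumen 3, Meridian 2, Zephyr 2.

Lumen 3, Meridian 2, Zephyr 2; clearing price $64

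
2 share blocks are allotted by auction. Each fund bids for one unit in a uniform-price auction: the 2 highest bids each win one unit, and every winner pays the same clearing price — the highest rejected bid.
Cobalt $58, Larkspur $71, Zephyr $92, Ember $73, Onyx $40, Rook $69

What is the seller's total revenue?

Total revenue: $142

Ordering the bids: 92 (Zephyr), 73 (Ember), 71 (Larkspur), 69 (Rook), …
Winners (2 units): Zephyr, Ember.
Highest unsuccessful bid: $71 → clearing price.
Total revenue = 2 × $71 = $142.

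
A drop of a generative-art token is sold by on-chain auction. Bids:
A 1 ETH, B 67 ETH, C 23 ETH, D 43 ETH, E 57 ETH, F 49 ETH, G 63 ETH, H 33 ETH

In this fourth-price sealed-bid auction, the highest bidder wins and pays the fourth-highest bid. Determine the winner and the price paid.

B pays 49 ETH

Fourth-price sealed-bid auction: the highest bidder wins and pays the fourth-highest bid.
Bids ranked: 67 (B) > 63 (G) > 57 (E) > 49 (F) > 43 (D) > 33 (H) > …
B wins; payment is bid #4 in the ranking = 49 ETH.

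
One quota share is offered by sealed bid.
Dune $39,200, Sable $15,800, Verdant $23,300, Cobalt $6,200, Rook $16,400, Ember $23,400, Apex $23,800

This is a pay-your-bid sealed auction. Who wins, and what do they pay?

Rule: the highest bidder wins and pays their own bid.
Bids in order: 39,200 (Dune) > 23,800 (Apex) > 23,400 (Ember) > 23,300 (Verdant) > 16,400 (Rook) > 15,800 (Sable) > …
First-price: Dune pays what they bid, $39,200.

Dune pays $39,200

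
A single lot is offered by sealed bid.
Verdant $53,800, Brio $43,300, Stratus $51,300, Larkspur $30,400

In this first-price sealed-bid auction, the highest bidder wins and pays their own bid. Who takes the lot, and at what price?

Verdant pays $53,800

Rule: the highest bidder wins and pays their own bid.
Sorting bids: 53,800 (Verdant) > 51,300 (Stratus) > 43,300 (Brio) > 30,400 (Larkspur)
Verdant has the highest bid and pays exactly that: $53,800.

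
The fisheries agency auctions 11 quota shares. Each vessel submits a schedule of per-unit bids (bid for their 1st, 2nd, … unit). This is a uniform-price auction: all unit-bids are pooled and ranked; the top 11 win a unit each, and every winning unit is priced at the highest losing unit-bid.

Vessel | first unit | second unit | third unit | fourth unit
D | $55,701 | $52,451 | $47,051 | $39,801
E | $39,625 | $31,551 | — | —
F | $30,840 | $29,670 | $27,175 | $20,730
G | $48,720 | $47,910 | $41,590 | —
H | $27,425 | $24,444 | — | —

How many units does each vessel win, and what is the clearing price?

D 4, E 2, F 2, G 3; clearing price $27,425

All unit-bids, highest first — top 11: 55,701 (D-1), 52,451 (D-2), 48,720 (G-1), 47,910 (G-2), 47,051 (D-3), 41,590 (G-3), 39,801 (D-4), 39,625 (E-1), 31,551 (E-2), 30,840 (F-1), 29,670 (F-2)
First bid not allocated: $27,425.
Allocation: D 4, E 2, F 2, G 3.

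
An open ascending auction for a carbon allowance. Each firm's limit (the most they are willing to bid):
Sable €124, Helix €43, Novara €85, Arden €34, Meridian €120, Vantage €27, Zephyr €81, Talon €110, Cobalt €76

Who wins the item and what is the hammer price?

Sable wins at €120

Sorting limits: 124 (Sable) > 120 (Meridian) > 110 (Talon) > 85 (Novara) > 81 (Zephyr) > 76 (Cobalt) > …
Meridian is the last rival to drop out, at €120; Sable remains and wins at that price.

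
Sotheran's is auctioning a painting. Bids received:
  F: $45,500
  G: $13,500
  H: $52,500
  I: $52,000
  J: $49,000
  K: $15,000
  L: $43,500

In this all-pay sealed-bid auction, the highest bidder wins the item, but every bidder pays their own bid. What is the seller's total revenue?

Total revenue: $271,000

Bids in order: 52,500 (H) > 52,000 (I) > 49,000 (J) > 45,500 (F) > 43,500 (L) > 15,000 (K) > …
H wins with the top bid; all bids are sunk regardless.
Every bidder forfeits their bid regardless of winning.
Revenue = 45,500 + 13,500 + 52,500 + 52,000 + 49,000 + 15,000 + 43,500 = $271,000.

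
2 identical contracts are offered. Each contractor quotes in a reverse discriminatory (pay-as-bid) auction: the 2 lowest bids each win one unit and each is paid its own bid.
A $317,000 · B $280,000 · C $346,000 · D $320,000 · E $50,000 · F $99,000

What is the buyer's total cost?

Ordering the bids: 50,000 (E), 99,000 (F), 280,000 (B), 317,000 (A), …
Lowest 2: E, F.
Total cost = 50,000 + 99,000 = $149,000.

Total cost: $149,000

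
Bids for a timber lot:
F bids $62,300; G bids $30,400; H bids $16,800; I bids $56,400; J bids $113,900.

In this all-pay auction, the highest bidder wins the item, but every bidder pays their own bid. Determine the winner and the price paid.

J pays $113,900

Rule: the highest bidder wins the item, but every bidder pays their own bid.
Bids ranked: 113,900 (J) > 62,300 (F) > 56,400 (I) > 30,400 (G) > 16,800 (H)
J wins with the top bid; all bids are sunk regardless.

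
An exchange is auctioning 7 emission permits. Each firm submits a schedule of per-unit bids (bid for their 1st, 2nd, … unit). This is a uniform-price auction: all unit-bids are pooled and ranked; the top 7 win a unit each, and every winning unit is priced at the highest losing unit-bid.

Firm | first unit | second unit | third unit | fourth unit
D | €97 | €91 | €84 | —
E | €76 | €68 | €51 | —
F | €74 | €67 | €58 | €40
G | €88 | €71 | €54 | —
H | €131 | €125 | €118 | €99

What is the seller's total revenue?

Merging the schedules and taking the best 7: 131 (H-1), 125 (H-2), 118 (H-3), 99 (H-4), 97 (D-1), 91 (D-2), 88 (G-1)
First bid not allocated: €84.
Allocation: D 2, G 1, H 4. Every unit priced at €84.
Revenue = 7 × 84 = €588.

Total revenue: €588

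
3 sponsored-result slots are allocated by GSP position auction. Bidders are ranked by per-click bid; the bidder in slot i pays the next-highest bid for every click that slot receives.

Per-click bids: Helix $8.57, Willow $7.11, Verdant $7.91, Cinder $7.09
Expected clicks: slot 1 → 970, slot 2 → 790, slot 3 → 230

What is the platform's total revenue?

Total revenue: $14920.30

Ranked by bid: $8.57 (Helix) > $7.91 (Verdant) > $7.11 (Willow) > $7.09 (Cinder)
Slot 1: Helix pays $7.91 × 970 = $7672.70
Slot 2: Verdant pays $7.11 × 790 = $5616.90
Slot 3: Willow pays $7.09 × 230 = $1630.70
Total = $14920.30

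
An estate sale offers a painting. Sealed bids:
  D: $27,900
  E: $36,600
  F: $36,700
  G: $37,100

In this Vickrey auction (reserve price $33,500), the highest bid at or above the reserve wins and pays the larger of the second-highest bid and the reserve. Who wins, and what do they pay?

Vickrey auction (reserve price $33,500): the highest bid at or above the reserve wins and pays the larger of the second-highest bid and the reserve.
Sorting bids: 37,100 (G) > 36,700 (F) > 36,600 (E) > 27,900 (D)
Highest eligible bid: G at $37,100.
max(second-highest $36,700, reserve $33,500) = $36,700; the reserve does not bind.

G pays $36,700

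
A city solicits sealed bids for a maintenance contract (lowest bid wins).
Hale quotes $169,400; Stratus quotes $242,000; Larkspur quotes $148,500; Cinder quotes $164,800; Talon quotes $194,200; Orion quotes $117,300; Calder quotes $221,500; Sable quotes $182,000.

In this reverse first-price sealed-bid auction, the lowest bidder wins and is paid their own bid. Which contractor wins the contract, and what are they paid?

Orion is paid $117,300

Reverse first-price sealed-bid auction: the lowest bidder wins and is paid their own bid.
Sorting bids: 117,300 (Orion) < 148,500 (Larkspur) < 164,800 (Cinder) < 169,400 (Hale) < 182,000 (Sable) < 194,200 (Talon) < …
Orion is lowest → is paid own bid, $117,300.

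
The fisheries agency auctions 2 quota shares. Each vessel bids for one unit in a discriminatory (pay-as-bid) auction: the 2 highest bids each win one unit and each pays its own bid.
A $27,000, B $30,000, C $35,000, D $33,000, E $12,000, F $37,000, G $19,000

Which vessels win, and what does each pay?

Bids ranked high→low: 37,000 (F), 35,000 (C), 33,000 (D), 30,000 (B), …
Top 2: F, C.
Each winner pays its own bid: F $37,000, C $35,000.

F $37,000, C $35,000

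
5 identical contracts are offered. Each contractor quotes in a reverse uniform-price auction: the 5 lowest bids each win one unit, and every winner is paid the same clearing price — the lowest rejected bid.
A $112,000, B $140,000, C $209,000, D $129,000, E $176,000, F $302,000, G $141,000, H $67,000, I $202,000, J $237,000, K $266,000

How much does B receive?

B is paid $176,000

Sorting: 67,000 (H), 112,000 (A), 129,000 (D), 140,000 (B), 141,000 (G), 176,000 (E), 202,000 (I), …
Winners (5 units): H, A, D, B, G.
Clearing price = lowest rejected bid = $176,000.
B wins → is paid $176,000.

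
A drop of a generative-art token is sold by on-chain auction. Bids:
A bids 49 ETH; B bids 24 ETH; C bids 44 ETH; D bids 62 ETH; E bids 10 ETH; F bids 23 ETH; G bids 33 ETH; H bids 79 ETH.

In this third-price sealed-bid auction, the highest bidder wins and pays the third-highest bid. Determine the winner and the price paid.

H pays 49 ETH

Bids ranked: 79 (H) > 62 (D) > 49 (A) > 44 (C) > 33 (G) > 24 (B) > …
H wins; payment is bid #3 in the ranking = 49 ETH.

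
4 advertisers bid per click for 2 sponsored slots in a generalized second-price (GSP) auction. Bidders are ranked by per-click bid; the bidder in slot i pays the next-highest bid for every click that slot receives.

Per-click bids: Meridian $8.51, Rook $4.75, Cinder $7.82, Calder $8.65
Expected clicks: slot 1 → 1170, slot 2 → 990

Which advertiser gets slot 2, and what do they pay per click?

Meridian; $7.82 per click

Sorting advertisers: $8.65 (Calder) > $8.51 (Meridian) > $7.82 (Cinder) > …
Slot 2 goes to the second-ranked bidder, Meridian, who pays the next bid down: $7.82/click.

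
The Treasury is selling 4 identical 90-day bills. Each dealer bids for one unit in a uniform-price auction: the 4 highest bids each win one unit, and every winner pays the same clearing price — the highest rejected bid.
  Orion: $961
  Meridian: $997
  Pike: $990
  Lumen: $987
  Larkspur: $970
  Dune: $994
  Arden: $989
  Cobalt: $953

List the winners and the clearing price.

Bids ranked high→low: 997 (Meridian), 994 (Dune), 990 (Pike), 989 (Arden), 987 (Lumen), 970 (Larkspur), …
The 4 highest are Meridian, Dune, Pike, Arden.
Clearing price = highest rejected bid = $987.

Meridian, Dune, Pike, Arden; each pays $987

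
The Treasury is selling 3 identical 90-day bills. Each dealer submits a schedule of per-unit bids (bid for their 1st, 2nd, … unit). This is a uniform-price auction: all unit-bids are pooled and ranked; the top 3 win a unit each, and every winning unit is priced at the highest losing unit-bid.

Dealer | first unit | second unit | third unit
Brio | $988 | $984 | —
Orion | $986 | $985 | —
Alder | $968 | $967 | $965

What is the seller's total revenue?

Total revenue: $2,952

Pooled unit-bids ranked (top 3): 988 (Brio-1), 986 (Orion-1), 985 (Orion-2)
Highest rejected unit-bid = $984.
Allocation: Brio 1, Orion 2. Every unit priced at $984.
Revenue = 3 × 984 = $2,952.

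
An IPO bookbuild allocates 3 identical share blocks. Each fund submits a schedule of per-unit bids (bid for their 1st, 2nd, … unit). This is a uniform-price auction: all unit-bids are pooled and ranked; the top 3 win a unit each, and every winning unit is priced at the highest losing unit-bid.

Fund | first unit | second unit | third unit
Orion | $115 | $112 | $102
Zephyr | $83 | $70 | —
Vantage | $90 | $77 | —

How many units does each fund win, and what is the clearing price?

Pooled unit-bids ranked (top 3): 115 (Orion-1), 112 (Orion-2), 102 (Orion-3)
The (k+1)-th unit-bid is $90.
Allocation: Orion 3.

Orion 3; clearing price $90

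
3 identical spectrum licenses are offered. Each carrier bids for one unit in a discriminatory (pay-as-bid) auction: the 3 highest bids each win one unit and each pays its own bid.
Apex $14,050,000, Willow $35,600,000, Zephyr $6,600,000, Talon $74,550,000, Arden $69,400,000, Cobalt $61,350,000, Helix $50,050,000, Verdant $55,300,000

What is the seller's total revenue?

Total revenue: $205,300,000

Bids ranked high→low: 74,550,000 (Talon), 69,400,000 (Arden), 61,350,000 (Cobalt), 55,300,000 (Verdant), 50,050,000 (Helix), …
The 3 highest are Talon, Arden, Cobalt.
Total revenue = 74,550,000 + 69,400,000 + 61,350,000 = $205,300,000.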